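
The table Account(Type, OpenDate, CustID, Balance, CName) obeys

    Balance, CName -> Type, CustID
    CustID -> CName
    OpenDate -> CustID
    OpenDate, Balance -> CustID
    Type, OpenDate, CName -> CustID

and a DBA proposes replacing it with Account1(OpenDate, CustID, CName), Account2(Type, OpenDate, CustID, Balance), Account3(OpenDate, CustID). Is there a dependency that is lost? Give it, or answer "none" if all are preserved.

Check Balance, CName → Type, CustID: no single fragment contains all of {Type, CustID, Balance, CName}, and the restricted closure of {Balance, CName} across the fragments never reaches {Type, CustID}.
CustID → CName is preserved.
OpenDate → CustID is preserved.
OpenDate, Balance → CustID is preserved.
Type, OpenDate, CName → CustID is preserved.

Balance, CName -> Type, CustID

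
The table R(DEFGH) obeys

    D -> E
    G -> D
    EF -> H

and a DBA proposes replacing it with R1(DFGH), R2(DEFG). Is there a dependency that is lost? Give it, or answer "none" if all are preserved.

EF -> H

Check EF → H: no single fragment contains all of {EFH}, and the restricted closure of {EF} across the fragments never reaches {H}.
D → E is preserved.
G → D is preserved.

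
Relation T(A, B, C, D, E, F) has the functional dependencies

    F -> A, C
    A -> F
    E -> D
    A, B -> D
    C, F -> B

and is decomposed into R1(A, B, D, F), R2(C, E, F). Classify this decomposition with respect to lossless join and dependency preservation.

Lossless test: (F)⁺ = {A, B, C, D, F}, which contains all of one fragment — lossless.
Dependency preservation: the restricted closure of {E} across the fragments never reaches {D}, so E → D cannot be enforced without a join — not preserved.

lossless but not dependency-preserving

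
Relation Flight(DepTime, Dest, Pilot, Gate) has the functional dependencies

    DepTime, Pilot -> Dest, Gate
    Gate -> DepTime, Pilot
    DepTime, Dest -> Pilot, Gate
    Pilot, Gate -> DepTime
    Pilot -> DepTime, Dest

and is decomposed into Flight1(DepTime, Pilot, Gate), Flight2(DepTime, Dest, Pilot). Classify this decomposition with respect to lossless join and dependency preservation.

Lossless test: (DepTime, Pilot)⁺ = {DepTime, Dest, Pilot, Gate}, which contains all of one fragment — lossless.
Dependency preservation: DepTime, Pilot → Dest, Gate; DepTime, Dest → Pilot, Gate are not contained in any single fragment, but the restricted closure of each left-hand side across the fragments still reaches the right-hand side; the remaining FDs each lie inside some fragment. All dependencies are preserved.

lossless and dependency-preserving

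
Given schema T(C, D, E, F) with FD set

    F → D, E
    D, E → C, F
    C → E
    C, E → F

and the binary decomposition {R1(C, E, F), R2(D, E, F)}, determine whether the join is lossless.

Yes

Common attributes: R1 ∩ R2 = {E, F}.
Closure of {E, F}: F → D, E applies, adding D; D, E → C, F applies, adding C. So (E, F)⁺ = {C, D, E, F}.
This closure contains every attribute of R1, so R1 ∩ R2 → R1. The join is lossless.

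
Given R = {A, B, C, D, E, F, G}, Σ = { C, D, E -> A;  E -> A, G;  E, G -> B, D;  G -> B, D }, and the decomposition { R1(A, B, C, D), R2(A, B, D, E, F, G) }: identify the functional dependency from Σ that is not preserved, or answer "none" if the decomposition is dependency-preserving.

C, D, E → A: restricted closure across fragments reaches A.
E → A, G lies within R2.
E, G → B, D lies within R2.
G → B, D lies within R2.
Every dependency is enforceable on the fragments, so the decomposition is dependency-preserving.

none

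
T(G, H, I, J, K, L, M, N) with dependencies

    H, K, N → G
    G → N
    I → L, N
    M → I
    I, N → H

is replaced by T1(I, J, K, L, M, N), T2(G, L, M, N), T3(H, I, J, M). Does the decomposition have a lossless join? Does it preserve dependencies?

Lossless test (chase): Rows 1 and 3 agree on I; apply I→L, N and equate their L, N entries. Rows 1 and 2 agree on M; apply M→I and equate their I entries. Rows 1 and 2 agree on I, N; apply I, N→H and equate their H entries. Rows 1 and 3 agree on I, N; apply I, N→H and equate their H entries. No row becomes fully distinguished — the join is lossy.
Dependency preservation: the restricted closure of {H, K, N} across the fragments never reaches {G}, so H, K, N → G cannot be enforced without a join — not preserved.

lossy and not dependency-preserving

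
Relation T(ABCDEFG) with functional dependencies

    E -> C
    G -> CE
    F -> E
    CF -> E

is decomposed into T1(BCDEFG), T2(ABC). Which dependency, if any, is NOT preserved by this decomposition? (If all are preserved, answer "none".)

E → C lies within T1.
G → CE lies within T1.
F → E lies within T1.
CF → E lies within T1.
Every dependency is enforceable on the fragments, so the decomposition is dependency-preserving.

none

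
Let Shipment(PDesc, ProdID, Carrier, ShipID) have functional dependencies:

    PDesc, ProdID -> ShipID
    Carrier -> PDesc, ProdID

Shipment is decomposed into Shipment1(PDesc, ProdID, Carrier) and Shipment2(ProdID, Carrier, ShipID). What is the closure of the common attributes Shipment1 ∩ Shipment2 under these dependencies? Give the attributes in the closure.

Shipment1 ∩ Shipment2 = {ProdID, Carrier}.
Carrier → PDesc, ProdID applies, adding PDesc
PDesc, ProdID → ShipID applies, adding ShipID
Closure: {PDesc, ProdID, Carrier, ShipID}.

PDesc, ProdID, Carrier, ShipID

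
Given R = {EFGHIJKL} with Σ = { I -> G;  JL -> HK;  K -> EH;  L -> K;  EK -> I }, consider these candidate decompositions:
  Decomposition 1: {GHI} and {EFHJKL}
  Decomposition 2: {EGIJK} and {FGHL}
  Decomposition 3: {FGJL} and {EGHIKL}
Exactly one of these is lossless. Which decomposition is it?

Decomposition 1: common = {H}, closure = {H} → lossy.
Decomposition 2: common = {G}, closure = {G} → lossy.
Decomposition 3: common = {GL}, closure = {EGHIKL} → lossless.

Decomposition 3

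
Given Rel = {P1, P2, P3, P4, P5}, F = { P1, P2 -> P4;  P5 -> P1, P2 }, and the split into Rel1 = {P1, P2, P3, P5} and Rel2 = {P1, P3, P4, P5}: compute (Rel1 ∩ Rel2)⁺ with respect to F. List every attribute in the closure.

Rel1 ∩ Rel2 = {P1, P3, P5}.
P5 → P1, P2 applies, adding P2
P1, P2 → P4 applies, adding P4
Closure: {P1, P2, P3, P4, P5}.

P1, P2, P3, P4, P5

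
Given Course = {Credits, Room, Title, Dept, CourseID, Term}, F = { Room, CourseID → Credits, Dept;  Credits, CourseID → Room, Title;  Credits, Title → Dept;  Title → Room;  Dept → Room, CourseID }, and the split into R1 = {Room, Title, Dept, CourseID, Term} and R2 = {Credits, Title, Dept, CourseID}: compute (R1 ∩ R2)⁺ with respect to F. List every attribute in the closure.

Credits, Room, Title, Dept, CourseID

R1 ∩ R2 = {Title, Dept, CourseID}.
Title → Room applies, adding Room
Room, CourseID → Credits, Dept applies, adding Credits
Closure: {Credits, Room, Title, Dept, CourseID}.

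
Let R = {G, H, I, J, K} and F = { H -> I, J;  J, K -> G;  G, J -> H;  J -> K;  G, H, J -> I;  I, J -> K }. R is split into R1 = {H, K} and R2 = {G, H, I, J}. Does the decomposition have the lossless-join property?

Yes

Common attributes: R1 ∩ R2 = {H}.
Closure of {H}: H → I, J applies, adding I, J; J → K applies, adding K; J, K → G applies, adding G. So (H)⁺ = {G, H, I, J, K}.
This closure contains every attribute of R1, so R1 ∩ R2 → R1. The join is lossless.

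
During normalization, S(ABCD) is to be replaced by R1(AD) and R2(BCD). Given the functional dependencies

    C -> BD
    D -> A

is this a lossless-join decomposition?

Yes

Common attributes: R1 ∩ R2 = {D}.
Closure of {D}: D → A applies, adding A. So (D)⁺ = {AD}.
This closure contains every attribute of R1, so R1 ∩ R2 → R1. The join is lossless.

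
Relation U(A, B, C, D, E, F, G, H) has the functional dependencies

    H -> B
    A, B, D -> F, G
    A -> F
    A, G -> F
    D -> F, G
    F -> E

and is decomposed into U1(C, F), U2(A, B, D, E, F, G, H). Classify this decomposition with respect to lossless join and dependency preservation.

Lossless test: (F)⁺ = {E, F}, which is a superkey of neither fragment — lossy.
Dependency preservation: every FD's attributes lie within a single fragment, so each can be enforced locally — preserved.

lossy but dependency-preserving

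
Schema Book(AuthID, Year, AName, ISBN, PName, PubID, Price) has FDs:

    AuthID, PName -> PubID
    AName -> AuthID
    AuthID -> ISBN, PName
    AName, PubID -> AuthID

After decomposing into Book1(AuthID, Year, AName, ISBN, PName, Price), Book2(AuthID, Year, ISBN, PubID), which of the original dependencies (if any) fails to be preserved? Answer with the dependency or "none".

AuthID, PName → PubID: restricted closure across fragments reaches PubID.
AName → AuthID lies within Book1.
AuthID → ISBN, PName lies within Book1.
AName, PubID → AuthID: restricted closure across fragments reaches AuthID.
Every dependency is enforceable on the fragments, so the decomposition is dependency-preserving.

none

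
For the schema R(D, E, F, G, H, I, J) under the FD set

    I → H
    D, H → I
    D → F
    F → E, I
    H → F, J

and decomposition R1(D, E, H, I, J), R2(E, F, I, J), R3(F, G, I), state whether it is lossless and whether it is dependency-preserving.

Lossless test (chase): Rows 1 and 2 agree on I; apply I→H and equate their H entries. Rows 1 and 3 agree on I; apply I→H and equate their H entries. Rows 2 and 3 agree on F; apply F→E, I and equate their E, I entries. Rows 1 and 2 agree on H; apply H→F, J and equate their F, J entries. Rows 1 and 3 agree on H; apply H→F, J and equate their F, J entries. No row becomes fully distinguished — the join is lossy.
Dependency preservation: D → F; H → F, J are not contained in any single fragment, but the restricted closure of each left-hand side across the fragments still reaches the right-hand side; the remaining FDs each lie inside some fragment. All dependencies are preserved.

lossy but dependency-preserving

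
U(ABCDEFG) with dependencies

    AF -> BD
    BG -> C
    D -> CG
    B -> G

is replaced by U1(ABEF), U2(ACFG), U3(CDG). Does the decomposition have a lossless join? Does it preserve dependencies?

lossy and not dependency-preserving

Lossless test (chase): Rows 1 and 2 agree on AF; apply AF→BD and equate their BD entries. Rows 1 and 2 agree on D; apply D→CG and equate their CG entries. No row becomes fully distinguished — the join is lossy.
Dependency preservation: the restricted closure of {AF} across the fragments never reaches {BD}, so AF → BD cannot be enforced without a join — not preserved.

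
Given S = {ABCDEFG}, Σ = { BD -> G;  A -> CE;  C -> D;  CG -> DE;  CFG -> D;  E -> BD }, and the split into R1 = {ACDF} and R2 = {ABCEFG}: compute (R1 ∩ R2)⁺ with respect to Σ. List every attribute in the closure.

ABCDEFG

R1 ∩ R2 = {ACF}.
A → CE applies, adding E
C → D applies, adding D
E → BD applies, adding B
BD → G applies, adding G
Closure: {ABCDEFG}.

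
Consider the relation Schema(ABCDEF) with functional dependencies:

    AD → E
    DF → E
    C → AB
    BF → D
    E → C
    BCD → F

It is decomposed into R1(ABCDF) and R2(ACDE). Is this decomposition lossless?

Yes

Common attributes: R1 ∩ R2 = {ACD}.
Closure of {ACD}: AD → E applies, adding E; C → AB applies, adding B; BCD → F applies, adding F. So (ACD)⁺ = {ABCDEF}.
This closure contains every attribute of R1, so R1 ∩ R2 → R1. The join is lossless.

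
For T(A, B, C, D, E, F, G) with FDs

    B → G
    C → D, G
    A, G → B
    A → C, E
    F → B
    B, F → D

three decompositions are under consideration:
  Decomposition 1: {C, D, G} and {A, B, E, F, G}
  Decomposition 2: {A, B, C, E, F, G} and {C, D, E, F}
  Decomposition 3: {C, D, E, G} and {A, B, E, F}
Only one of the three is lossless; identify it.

Decomposition 2

Decomposition 1: common = {G}, closure = {G} → lossy.
Decomposition 2: common = {C, E, F}, closure = {B, C, D, E, F, G} → lossless.
Decomposition 3: common = {E}, closure = {E} → lossy.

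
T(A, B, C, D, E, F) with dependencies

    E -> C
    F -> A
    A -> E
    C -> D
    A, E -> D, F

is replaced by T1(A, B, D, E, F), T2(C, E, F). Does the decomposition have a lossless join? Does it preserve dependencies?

Lossless test: (E, F)⁺ = {A, C, D, E, F}, which contains all of one fragment — lossless.
Dependency preservation: the restricted closure of {C} across the fragments never reaches {D}, so C → D cannot be enforced without a join — not preserved.

lossless but not dependency-preserving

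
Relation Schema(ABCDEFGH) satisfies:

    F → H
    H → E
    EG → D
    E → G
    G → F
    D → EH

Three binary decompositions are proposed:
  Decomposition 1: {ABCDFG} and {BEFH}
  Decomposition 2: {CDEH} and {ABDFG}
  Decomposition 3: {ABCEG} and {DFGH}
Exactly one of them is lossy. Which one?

Decomposition 1: common = {BF}, closure = {BDEFGH} → lossless.
Decomposition 2: common = {D}, closure = {DEFGH} → lossy.
Decomposition 3: common = {G}, closure = {DEFGH} → lossless.

Decomposition 2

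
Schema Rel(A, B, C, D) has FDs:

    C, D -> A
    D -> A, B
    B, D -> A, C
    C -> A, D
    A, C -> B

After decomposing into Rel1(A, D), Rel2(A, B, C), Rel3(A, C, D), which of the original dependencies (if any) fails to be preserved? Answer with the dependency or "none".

C, D → A lies within Rel3.
D → A, B: restricted closure across fragments reaches A, B.
B, D → A, C: restricted closure across fragments reaches A, C.
C → A, D lies within Rel3.
A, C → B lies within Rel2.
Every dependency is enforceable on the fragments, so the decomposition is dependency-preserving.

none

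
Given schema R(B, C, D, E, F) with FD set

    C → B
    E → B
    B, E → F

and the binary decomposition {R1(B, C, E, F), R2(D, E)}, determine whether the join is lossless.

Common attributes: R1 ∩ R2 = {E}.
Closure of {E}: E → B applies, adding B; B, E → F applies, adding F. So (E)⁺ = {B, E, F}.
The closure contains neither all of R1 = {B, C, E, F} nor all of R2 = {D, E}, so the common attributes are not a superkey of either fragment. The join is lossy.

No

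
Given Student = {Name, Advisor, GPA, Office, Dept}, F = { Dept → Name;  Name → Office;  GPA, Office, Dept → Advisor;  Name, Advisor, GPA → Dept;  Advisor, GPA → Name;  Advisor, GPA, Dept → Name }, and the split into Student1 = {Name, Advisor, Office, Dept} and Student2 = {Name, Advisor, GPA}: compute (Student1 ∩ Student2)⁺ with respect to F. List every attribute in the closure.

Name, Advisor, Office

Student1 ∩ Student2 = {Name, Advisor}.
Name → Office applies, adding Office
Closure: {Name, Advisor, Office}.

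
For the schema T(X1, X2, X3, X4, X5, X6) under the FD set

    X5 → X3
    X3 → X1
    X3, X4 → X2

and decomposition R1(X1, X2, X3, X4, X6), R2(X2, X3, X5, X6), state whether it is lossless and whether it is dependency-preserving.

Lossless test: (X2, X3, X6)⁺ = {X1, X2, X3, X6}, which is a superkey of neither fragment — lossy.
Dependency preservation: every FD's attributes lie within a single fragment, so each can be enforced locally — preserved.

lossy but dependency-preserving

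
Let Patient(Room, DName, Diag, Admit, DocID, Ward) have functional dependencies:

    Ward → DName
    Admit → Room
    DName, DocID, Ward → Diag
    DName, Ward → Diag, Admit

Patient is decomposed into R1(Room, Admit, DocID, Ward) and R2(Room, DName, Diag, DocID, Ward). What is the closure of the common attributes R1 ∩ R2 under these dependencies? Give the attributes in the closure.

R1 ∩ R2 = {Room, DocID, Ward}.
Ward → DName applies, adding DName
DName, DocID, Ward → Diag applies, adding Diag
DName, Ward → Diag, Admit applies, adding Admit
Closure: {Room, DName, Diag, Admit, DocID, Ward}.

Room, DName, Diag, Admit, DocID, Ward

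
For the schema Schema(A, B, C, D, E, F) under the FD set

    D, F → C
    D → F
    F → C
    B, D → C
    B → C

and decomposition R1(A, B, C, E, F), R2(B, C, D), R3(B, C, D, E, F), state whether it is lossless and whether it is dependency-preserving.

lossy but dependency-preserving

Lossless test (chase): Rows 2 and 3 agree on D; apply D→F and equate their F entries. No row becomes fully distinguished — the join is lossy.
Dependency preservation: every FD's attributes lie within a single fragment, so each can be enforced locally — preserved.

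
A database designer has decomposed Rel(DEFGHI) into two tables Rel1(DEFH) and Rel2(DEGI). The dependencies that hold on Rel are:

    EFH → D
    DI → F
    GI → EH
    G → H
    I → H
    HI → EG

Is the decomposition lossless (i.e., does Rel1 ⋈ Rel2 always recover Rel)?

No

Common attributes: Rel1 ∩ Rel2 = {DE}.
No dependency enlarges {DE}, so (DE)⁺ = {DE}.
The closure contains neither all of Rel1 = {DEFH} nor all of Rel2 = {DEGI}, so the common attributes are not a superkey of either fragment. The join is lossy.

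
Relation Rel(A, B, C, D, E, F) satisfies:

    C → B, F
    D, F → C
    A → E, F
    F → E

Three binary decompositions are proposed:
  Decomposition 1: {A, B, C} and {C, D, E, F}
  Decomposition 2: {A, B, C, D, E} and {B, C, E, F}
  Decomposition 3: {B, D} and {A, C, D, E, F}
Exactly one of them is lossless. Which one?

Decomposition 2

Decomposition 1: common = {C}, closure = {B, C, E, F} → lossy.
Decomposition 2: common = {B, C, E}, closure = {B, C, E, F} → lossless.
Decomposition 3: common = {D}, closure = {D} → lossy.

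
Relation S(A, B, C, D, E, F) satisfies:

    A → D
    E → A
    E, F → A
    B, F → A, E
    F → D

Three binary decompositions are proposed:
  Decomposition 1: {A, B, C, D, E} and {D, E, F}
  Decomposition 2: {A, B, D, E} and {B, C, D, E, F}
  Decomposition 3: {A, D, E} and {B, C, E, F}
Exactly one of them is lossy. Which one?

Decomposition 1: common = {D, E}, closure = {A, D, E} → lossy.
Decomposition 2: common = {B, D, E}, closure = {A, B, D, E} → lossless.
Decomposition 3: common = {E}, closure = {A, D, E} → lossless.

Decomposition 1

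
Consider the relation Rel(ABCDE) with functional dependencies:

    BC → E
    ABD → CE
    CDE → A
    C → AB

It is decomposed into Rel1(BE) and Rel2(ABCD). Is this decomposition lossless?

Common attributes: Rel1 ∩ Rel2 = {B}.
No dependency enlarges {B}, so (B)⁺ = {B}.
The closure contains neither all of Rel1 = {BE} nor all of Rel2 = {ABCD}, so the common attributes are not a superkey of either fragment. The join is lossy.

No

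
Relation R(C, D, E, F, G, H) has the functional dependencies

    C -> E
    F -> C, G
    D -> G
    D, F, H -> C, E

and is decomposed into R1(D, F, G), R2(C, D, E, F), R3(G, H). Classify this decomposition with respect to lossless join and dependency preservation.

lossy but dependency-preserving

Lossless test (chase): Rows 1 and 2 agree on F; apply F→C, G and equate their C, G entries. Rows 1 and 2 agree on C; apply C→E and equate their E entries. No row becomes fully distinguished — the join is lossy.
Dependency preservation: F → C, G; D, F, H → C, E are not contained in any single fragment, but the restricted closure of each left-hand side across the fragments still reaches the right-hand side; the remaining FDs each lie inside some fragment. All dependencies are preserved.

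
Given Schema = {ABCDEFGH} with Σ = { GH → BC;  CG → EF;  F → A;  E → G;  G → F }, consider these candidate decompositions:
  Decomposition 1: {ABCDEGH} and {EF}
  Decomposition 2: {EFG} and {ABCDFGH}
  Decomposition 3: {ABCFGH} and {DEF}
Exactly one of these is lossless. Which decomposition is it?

Decomposition 1: common = {E}, closure = {AEFG} → lossless.
Decomposition 2: common = {FG}, closure = {AFG} → lossy.
Decomposition 3: common = {F}, closure = {AF} → lossy.

Decomposition 1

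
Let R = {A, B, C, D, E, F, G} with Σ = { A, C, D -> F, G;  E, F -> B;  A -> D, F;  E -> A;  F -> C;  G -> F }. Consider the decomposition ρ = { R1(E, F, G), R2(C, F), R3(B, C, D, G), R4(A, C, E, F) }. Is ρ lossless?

Chase test. Columns are A, B, C, D, E, F, G; row i has aⱼ where attribute j ∈ Ri, else bᵢⱼ.
Initial tableau (one row per fragment):
  row 1: b11 b12 b13 b14 a5 a6 a7
  row 2: b21 b22 a3 b24 b25 a6 b27
  row 3: b31 a2 a3 a4 b35 b36 a7
  row 4: a1 b42 a3 b44 a5 a6 b47
Rows 1 and 4 agree on E, F; apply E, F→B and equate their B entries.
Rows 1 and 4 agree on E; apply E→A and equate their A entries.
Rows 1 and 2 agree on F; apply F→C and equate their C entries.
Rows 1 and 3 agree on G; apply G→F and equate their F entries.
Rows 1 and 4 agree on A; apply A→D, F and equate their D, F entries.
Rows 1 and 4 agree on A, C, D; apply A, C, D→F, G and equate their F, G entries.
No row becomes fully distinguished — the join is lossy.

No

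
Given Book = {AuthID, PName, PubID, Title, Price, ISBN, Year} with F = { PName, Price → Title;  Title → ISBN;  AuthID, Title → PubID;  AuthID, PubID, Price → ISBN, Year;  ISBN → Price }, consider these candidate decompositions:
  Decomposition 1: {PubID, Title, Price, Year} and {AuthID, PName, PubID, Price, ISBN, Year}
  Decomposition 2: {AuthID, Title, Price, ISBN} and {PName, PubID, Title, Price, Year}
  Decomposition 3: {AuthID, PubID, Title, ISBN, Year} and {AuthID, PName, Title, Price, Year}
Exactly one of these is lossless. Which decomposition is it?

Decomposition 1: common = {PubID, Price, Year}, closure = {PubID, Price, Year} → lossy.
Decomposition 2: common = {Title, Price}, closure = {Title, Price, ISBN} → lossy.
Decomposition 3: common = {AuthID, Title, Year}, closure = {AuthID, PubID, Title, Price, ISBN, Year} → lossless.

Decomposition 3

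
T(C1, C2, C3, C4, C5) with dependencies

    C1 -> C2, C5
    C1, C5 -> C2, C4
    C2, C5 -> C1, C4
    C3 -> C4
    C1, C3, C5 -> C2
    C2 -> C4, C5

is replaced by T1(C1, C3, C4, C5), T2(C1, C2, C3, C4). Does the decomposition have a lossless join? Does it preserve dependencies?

Lossless test: (C1, C3, C4)⁺ = {C1, C2, C3, C4, C5}, which contains all of one fragment — lossless.
Dependency preservation: C1 → C2, C5; C1, C5 → C2, C4; C2, C5 → C1, C4; C1, C3, C5 → C2; C2 → C4, C5 are not contained in any single fragment, but the restricted closure of each left-hand side across the fragments still reaches the right-hand side; the remaining FDs each lie inside some fragment. All dependencies are preserved.

lossless and dependency-preserving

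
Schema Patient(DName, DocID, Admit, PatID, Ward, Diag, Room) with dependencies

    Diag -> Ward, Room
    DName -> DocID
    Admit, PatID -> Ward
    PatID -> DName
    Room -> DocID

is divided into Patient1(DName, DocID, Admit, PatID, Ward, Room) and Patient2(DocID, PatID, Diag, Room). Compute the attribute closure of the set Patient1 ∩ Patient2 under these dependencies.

Patient1 ∩ Patient2 = {DocID, PatID, Room}.
PatID → DName applies, adding DName
Closure: {DName, DocID, PatID, Room}.

DName, DocID, PatID, Room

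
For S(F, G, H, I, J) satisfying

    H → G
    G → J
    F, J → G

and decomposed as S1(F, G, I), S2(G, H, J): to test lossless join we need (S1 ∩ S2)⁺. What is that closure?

G, J

S1 ∩ S2 = {G}.
G → J applies, adding J
Closure: {G, J}.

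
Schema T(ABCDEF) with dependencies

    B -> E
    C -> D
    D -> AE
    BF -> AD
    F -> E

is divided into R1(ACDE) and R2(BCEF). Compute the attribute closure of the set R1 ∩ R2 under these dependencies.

R1 ∩ R2 = {CE}.
C → D applies, adding D
D → AE applies, adding A
Closure: {ACDE}.

ACDE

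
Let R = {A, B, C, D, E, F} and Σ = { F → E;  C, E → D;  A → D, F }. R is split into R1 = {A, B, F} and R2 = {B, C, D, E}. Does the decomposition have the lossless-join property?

Common attributes: R1 ∩ R2 = {B}.
No dependency enlarges {B}, so (B)⁺ = {B}.
The closure contains neither all of R1 = {A, B, F} nor all of R2 = {B, C, D, E}, so the common attributes are not a superkey of either fragment. The join is lossy.

No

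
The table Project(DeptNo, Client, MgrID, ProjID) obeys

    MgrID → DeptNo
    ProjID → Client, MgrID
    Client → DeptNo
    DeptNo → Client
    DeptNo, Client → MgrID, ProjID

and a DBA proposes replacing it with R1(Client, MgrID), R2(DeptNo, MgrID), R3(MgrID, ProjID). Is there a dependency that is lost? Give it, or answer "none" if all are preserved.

MgrID → DeptNo lies within R2.
ProjID → Client, MgrID: restricted closure across fragments reaches Client, MgrID.
Client → DeptNo: restricted closure across fragments reaches DeptNo.
DeptNo → Client: restricted closure across fragments reaches Client.
DeptNo, Client → MgrID, ProjID: restricted closure across fragments reaches MgrID, ProjID.
Every dependency is enforceable on the fragments, so the decomposition is dependency-preserving.

none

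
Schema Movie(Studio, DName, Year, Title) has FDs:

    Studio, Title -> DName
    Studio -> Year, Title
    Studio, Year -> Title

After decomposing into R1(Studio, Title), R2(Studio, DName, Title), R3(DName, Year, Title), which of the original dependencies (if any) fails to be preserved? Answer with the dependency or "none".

Check Studio → Year, Title: no single fragment contains all of {Studio, Year, Title}, and the restricted closure of {Studio} across the fragments never reaches {Year, Title}.
Studio, Title → DName is preserved.
Studio, Year → Title is preserved.

Studio -> Year, Title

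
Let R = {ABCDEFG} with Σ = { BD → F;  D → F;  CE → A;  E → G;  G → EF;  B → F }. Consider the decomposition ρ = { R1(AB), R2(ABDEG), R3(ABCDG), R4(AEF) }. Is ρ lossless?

Yes

Chase test. Columns are ABCDEFG; row i has aⱼ where attribute j ∈ Ri, else bᵢⱼ.
Initial tableau (one row per fragment):
  row 1: a1 a2 b13 b14 b15 b16 b17
  row 2: a1 a2 b23 a4 a5 b26 a7
  row 3: a1 a2 a3 a4 b35 b36 a7
  row 4: a1 b42 b43 b44 a5 a6 b47
Rows 2 and 3 agree on BD; apply BD→F and equate their F entries.
Rows 2 and 4 agree on E; apply E→G and equate their G entries.
Rows 2 and 3 agree on G; apply G→EF and equate their EF entries.
Rows 2 and 4 agree on G; apply G→EF and equate their EF entries.
Rows 1 and 2 agree on B; apply B→F and equate their F entries.
Row 3 is now all distinguished symbols — the join is lossless.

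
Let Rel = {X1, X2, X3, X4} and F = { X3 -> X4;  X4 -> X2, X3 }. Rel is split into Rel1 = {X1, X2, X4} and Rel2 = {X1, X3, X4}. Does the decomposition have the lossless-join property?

Common attributes: Rel1 ∩ Rel2 = {X1, X4}.
Closure of {X1, X4}: X4 → X2, X3 applies, adding X2, X3. So (X1, X4)⁺ = {X1, X2, X3, X4}.
This closure contains every attribute of Rel1, so Rel1 ∩ Rel2 → Rel1. The join is lossless.

Yes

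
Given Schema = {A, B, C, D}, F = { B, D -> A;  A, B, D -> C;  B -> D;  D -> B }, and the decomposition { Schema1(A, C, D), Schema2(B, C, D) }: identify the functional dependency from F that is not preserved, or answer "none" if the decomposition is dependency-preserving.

B, D → A: restricted closure across fragments reaches A.
A, B, D → C: restricted closure across fragments reaches C.
B → D lies within Schema2.
D → B lies within Schema2.
Every dependency is enforceable on the fragments, so the decomposition is dependency-preserving.

none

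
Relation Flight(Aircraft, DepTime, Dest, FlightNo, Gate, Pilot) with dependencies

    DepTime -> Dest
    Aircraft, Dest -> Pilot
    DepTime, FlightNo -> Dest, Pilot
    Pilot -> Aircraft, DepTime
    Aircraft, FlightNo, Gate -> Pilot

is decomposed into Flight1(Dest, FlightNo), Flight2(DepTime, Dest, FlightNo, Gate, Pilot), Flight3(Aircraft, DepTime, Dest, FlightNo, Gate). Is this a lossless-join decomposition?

Yes

Chase test. Columns are Aircraft, DepTime, Dest, FlightNo, Gate, Pilot; row i has aⱼ where attribute j ∈ Flighti, else bᵢⱼ.
Initial tableau (one row per fragment):
  row 1: b11 b12 a3 a4 b15 b16
  row 2: b21 a2 a3 a4 a5 a6
  row 3: a1 a2 a3 a4 a5 b36
Rows 2 and 3 agree on DepTime, FlightNo; apply DepTime, FlightNo→Dest, Pilot and equate their Dest, Pilot entries.
Rows 2 and 3 agree on Pilot; apply Pilot→Aircraft, DepTime and equate their Aircraft, DepTime entries.
Row 2 is now all distinguished symbols — the join is lossless.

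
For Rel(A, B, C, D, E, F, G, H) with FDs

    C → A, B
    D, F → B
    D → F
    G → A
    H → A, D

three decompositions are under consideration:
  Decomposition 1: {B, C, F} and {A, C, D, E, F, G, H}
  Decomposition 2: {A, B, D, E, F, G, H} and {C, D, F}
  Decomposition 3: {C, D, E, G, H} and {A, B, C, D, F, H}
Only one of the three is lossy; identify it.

Decomposition 1: common = {C, F}, closure = {A, B, C, F} → lossless.
Decomposition 2: common = {D, F}, closure = {B, D, F} → lossy.
Decomposition 3: common = {C, D, H}, closure = {A, B, C, D, F, H} → lossless.

Decomposition 2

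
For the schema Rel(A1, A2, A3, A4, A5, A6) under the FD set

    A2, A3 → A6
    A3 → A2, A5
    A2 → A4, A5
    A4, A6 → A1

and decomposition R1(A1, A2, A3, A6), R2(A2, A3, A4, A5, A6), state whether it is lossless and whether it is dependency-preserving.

Lossless test: (A2, A3, A6)⁺ = {A1, A2, A3, A4, A5, A6}, which contains all of one fragment — lossless.
Dependency preservation: the restricted closure of {A4, A6} across the fragments never reaches {A1}, so A4, A6 → A1 cannot be enforced without a join — not preserved.

lossless but not dependency-preserving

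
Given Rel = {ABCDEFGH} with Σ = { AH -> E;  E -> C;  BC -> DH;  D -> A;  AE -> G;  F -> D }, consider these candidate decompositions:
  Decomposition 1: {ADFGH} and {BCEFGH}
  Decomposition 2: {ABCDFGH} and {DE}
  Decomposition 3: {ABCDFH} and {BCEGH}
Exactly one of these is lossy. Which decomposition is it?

Decomposition 2

Decomposition 1: common = {FGH}, closure = {ACDEFGH} → lossless.
Decomposition 2: common = {D}, closure = {AD} → lossy.
Decomposition 3: common = {BCH}, closure = {ABCDEGH} → lossless.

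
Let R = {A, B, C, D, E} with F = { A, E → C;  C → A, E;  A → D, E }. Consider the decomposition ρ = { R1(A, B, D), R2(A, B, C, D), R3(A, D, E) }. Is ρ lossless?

Chase test. Columns are A, B, C, D, E; row i has aⱼ where attribute j ∈ Ri, else bᵢⱼ.
Initial tableau (one row per fragment):
  row 1: a1 a2 b13 a4 b15
  row 2: a1 a2 a3 a4 b25
  row 3: a1 b32 b33 a4 a5
Rows 1 and 2 agree on A; apply A→D, E and equate their D, E entries.
Rows 1 and 3 agree on A; apply A→D, E and equate their D, E entries.
Rows 1 and 2 agree on A, E; apply A, E→C and equate their C entries.
Rows 1 and 3 agree on A, E; apply A, E→C and equate their C entries.
Row 1 is now all distinguished symbols — the join is lossless.

Yes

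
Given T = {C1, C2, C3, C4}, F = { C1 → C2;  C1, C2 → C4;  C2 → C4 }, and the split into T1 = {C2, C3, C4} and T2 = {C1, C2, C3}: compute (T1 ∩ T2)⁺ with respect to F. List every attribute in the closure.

C2, C3, C4

T1 ∩ T2 = {C2, C3}.
C2 → C4 applies, adding C4
Closure: {C2, C3, C4}.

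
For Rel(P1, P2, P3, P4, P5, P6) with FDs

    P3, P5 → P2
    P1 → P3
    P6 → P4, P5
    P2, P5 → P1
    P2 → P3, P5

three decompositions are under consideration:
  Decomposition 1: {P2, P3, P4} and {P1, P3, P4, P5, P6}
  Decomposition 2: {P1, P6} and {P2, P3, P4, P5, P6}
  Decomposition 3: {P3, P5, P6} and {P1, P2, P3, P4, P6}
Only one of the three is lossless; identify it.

Decomposition 1: common = {P3, P4}, closure = {P3, P4} → lossy.
Decomposition 2: common = {P6}, closure = {P4, P5, P6} → lossy.
Decomposition 3: common = {P3, P6}, closure = {P1, P2, P3, P4, P5, P6} → lossless.

Decomposition 3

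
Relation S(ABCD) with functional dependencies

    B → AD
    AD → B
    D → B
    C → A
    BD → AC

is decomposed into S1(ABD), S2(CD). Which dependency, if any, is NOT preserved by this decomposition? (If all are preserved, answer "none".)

C → A

Check C → A: no single fragment contains all of {AC}, and the restricted closure of {C} across the fragments never reaches {A}.
B → AD is preserved.
AD → B is preserved.
D → B is preserved.
BD → AC is preserved.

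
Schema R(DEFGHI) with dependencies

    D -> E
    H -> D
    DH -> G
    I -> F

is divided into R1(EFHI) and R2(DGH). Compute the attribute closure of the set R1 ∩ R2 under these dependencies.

R1 ∩ R2 = {H}.
H → D applies, adding D
DH → G applies, adding G
D → E applies, adding E
Closure: {DEGH}.

DEGH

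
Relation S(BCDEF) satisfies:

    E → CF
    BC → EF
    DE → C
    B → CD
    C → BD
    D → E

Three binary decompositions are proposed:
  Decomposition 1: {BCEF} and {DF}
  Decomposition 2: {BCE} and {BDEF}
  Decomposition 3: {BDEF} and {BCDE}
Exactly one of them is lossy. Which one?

Decomposition 1: common = {F}, closure = {F} → lossy.
Decomposition 2: common = {BE}, closure = {BCDEF} → lossless.
Decomposition 3: common = {BDE}, closure = {BCDEF} → lossless.

Decomposition 1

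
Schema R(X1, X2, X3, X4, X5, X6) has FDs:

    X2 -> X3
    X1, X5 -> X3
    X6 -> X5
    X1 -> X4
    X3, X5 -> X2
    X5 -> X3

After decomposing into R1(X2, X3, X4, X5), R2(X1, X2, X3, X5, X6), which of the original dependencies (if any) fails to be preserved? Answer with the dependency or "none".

Check X1 → X4: no single fragment contains all of {X1, X4}, and the restricted closure of {X1} across the fragments never reaches {X4}.
X2 → X3 is preserved.
X1, X5 → X3 is preserved.
X6 → X5 is preserved.
X3, X5 → X2 is preserved.
X5 → X3 is preserved.

X1 -> X4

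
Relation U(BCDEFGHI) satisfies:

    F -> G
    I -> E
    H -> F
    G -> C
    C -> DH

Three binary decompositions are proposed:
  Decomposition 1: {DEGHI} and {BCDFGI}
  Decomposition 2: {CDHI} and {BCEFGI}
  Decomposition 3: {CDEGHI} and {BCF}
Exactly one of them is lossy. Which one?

Decomposition 3

Decomposition 1: common = {DGI}, closure = {CDEFGHI} → lossless.
Decomposition 2: common = {CI}, closure = {CDEFGHI} → lossless.
Decomposition 3: common = {C}, closure = {CDFGH} → lossy.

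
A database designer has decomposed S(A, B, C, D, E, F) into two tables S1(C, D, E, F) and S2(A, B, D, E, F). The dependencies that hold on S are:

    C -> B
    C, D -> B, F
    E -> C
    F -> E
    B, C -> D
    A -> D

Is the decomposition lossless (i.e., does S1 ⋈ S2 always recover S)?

Common attributes: S1 ∩ S2 = {D, E, F}.
Closure of {D, E, F}: E → C applies, adding C; C → B applies, adding B. So (D, E, F)⁺ = {B, C, D, E, F}.
This closure contains every attribute of S1, so S1 ∩ S2 → S1. The join is lossless.

Yes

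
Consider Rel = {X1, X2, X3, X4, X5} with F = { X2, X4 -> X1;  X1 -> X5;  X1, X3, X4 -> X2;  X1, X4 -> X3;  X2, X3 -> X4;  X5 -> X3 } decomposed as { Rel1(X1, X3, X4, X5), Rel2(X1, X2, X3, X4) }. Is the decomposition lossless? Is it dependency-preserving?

Lossless test: (X1, X3, X4)⁺ = {X1, X2, X3, X4, X5}, which contains all of one fragment — lossless.
Dependency preservation: every FD's attributes lie within a single fragment, so each can be enforced locally — preserved.

lossless and dependency-preserving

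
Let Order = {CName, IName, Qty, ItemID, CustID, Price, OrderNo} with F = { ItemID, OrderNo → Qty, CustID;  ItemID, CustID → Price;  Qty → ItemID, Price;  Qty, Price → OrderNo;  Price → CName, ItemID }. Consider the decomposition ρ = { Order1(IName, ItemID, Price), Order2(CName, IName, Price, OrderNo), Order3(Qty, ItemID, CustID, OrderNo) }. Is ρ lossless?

Chase test. Columns are CName, IName, Qty, ItemID, CustID, Price, OrderNo; row i has aⱼ where attribute j ∈ Orderi, else bᵢⱼ.
Initial tableau (one row per fragment):
  row 1: b11 a2 b13 a4 b15 a6 b17
  row 2: a1 a2 b23 b24 b25 a6 a7
  row 3: b31 b32 a3 a4 a5 b36 a7
Rows 1 and 2 agree on Price; apply Price→CName, ItemID and equate their CName, ItemID entries.
Rows 2 and 3 agree on ItemID, OrderNo; apply ItemID, OrderNo→Qty, CustID and equate their Qty, CustID entries.
Rows 2 and 3 agree on ItemID, CustID; apply ItemID, CustID→Price and equate their Price entries.
Rows 1 and 3 agree on Price; apply Price→CName, ItemID and equate their CName, ItemID entries.
Row 2 is now all distinguished symbols — the join is lossless.

Yes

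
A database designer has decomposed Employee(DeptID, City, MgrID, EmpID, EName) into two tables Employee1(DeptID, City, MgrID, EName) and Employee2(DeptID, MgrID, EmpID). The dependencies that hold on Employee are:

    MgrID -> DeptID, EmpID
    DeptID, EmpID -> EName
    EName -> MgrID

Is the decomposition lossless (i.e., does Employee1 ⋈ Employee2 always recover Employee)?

Common attributes: Employee1 ∩ Employee2 = {DeptID, MgrID}.
Closure of {DeptID, MgrID}: MgrID → DeptID, EmpID applies, adding EmpID; DeptID, EmpID → EName applies, adding EName. So (DeptID, MgrID)⁺ = {DeptID, MgrID, EmpID, EName}.
This closure contains every attribute of Employee2, so Employee1 ∩ Employee2 → Employee2. The join is lossless.

Yes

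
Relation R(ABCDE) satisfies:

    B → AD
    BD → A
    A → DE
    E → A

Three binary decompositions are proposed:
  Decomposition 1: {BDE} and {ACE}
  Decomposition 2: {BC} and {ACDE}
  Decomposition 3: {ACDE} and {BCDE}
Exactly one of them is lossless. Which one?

Decomposition 3

Decomposition 1: common = {E}, closure = {ADE} → lossy.
Decomposition 2: common = {C}, closure = {C} → lossy.
Decomposition 3: common = {CDE}, closure = {ACDE} → lossless.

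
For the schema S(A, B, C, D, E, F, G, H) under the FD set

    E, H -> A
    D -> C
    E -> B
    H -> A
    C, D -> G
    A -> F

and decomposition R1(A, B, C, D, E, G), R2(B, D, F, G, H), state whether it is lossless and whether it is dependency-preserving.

lossy and not dependency-preserving

Lossless test: (B, D, G)⁺ = {B, C, D, G}, which is a superkey of neither fragment — lossy.
Dependency preservation: the restricted closure of {E, H} across the fragments never reaches {A}, so E, H → A cannot be enforced without a join — not preserved.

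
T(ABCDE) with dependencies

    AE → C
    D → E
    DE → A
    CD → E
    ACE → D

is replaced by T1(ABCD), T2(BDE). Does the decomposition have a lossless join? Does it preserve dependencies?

lossless but not dependency-preserving

Lossless test: (BD)⁺ = {ABCDE}, which contains all of one fragment — lossless.
Dependency preservation: the restricted closure of {AE} across the fragments never reaches {C}, so AE → C cannot be enforced without a join — not preserved.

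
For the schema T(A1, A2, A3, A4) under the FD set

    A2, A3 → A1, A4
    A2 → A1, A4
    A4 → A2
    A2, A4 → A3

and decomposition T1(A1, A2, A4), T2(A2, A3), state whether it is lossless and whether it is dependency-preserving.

Lossless test: (A2)⁺ = {A1, A2, A3, A4}, which contains all of one fragment — lossless.
Dependency preservation: A2, A3 → A1, A4; A2, A4 → A3 are not contained in any single fragment, but the restricted closure of each left-hand side across the fragments still reaches the right-hand side; the remaining FDs each lie inside some fragment. All dependencies are preserved.

lossless and dependency-preserving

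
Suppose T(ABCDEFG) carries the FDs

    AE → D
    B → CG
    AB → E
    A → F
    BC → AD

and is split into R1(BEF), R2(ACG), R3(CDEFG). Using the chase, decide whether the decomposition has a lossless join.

Chase test. Columns are ABCDEFG; row i has aⱼ where attribute j ∈ Ri, else bᵢⱼ.
Initial tableau (one row per fragment):
  row 1: b11 a2 b13 b14 a5 a6 b17
  row 2: a1 b22 a3 b24 b25 b26 a7
  row 3: b31 b32 a3 a4 a5 a6 a7
No row becomes fully distinguished — the join is lossy.

No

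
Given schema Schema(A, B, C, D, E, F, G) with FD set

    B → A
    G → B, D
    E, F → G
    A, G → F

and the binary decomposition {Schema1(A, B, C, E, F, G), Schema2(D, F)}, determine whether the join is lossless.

Common attributes: Schema1 ∩ Schema2 = {F}.
No dependency enlarges {F}, so (F)⁺ = {F}.
The closure contains neither all of Schema1 = {A, B, C, E, F, G} nor all of Schema2 = {D, F}, so the common attributes are not a superkey of either fragment. The join is lossy.

No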